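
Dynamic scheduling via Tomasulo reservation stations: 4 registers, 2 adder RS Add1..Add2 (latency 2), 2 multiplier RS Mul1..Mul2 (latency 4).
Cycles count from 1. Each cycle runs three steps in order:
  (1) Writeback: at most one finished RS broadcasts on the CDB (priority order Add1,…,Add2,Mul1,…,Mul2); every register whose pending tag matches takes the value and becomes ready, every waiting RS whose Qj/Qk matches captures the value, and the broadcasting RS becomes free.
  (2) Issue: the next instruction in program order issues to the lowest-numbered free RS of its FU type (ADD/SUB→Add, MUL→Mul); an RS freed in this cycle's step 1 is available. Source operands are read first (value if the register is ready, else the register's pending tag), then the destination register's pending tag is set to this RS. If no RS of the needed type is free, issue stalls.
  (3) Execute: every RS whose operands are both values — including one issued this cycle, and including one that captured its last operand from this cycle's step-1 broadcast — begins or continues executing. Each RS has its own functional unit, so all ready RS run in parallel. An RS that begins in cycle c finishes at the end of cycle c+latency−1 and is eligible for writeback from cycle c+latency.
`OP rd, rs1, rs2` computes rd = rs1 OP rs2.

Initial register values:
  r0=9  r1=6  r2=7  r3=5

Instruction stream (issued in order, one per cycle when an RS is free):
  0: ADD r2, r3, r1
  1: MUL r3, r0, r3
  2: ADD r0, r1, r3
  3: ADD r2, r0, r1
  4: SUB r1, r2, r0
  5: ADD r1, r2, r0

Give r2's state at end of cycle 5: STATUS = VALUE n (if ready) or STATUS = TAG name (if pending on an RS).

STATUS = TAG Add2

cycle 1: issue ADD r2<-Add1 // r0:9,r1:6,r2:Add1,r3:5
cycle 2: issue MUL r3<-Mul1 // r0:9,r1:6,r2:Add1,r3:Mul1
cycle 3: CDB Add1=11; issue ADD r0<-Add1 // r0:Add1,r1:6,r2:11,r3:Mul1
cycle 4: issue ADD r2<-Add2 // r0:Add1,r1:6,r2:Add2,r3:Mul1
cycle 5: stall // r0:Add1,r1:6,r2:Add2,r3:Mul1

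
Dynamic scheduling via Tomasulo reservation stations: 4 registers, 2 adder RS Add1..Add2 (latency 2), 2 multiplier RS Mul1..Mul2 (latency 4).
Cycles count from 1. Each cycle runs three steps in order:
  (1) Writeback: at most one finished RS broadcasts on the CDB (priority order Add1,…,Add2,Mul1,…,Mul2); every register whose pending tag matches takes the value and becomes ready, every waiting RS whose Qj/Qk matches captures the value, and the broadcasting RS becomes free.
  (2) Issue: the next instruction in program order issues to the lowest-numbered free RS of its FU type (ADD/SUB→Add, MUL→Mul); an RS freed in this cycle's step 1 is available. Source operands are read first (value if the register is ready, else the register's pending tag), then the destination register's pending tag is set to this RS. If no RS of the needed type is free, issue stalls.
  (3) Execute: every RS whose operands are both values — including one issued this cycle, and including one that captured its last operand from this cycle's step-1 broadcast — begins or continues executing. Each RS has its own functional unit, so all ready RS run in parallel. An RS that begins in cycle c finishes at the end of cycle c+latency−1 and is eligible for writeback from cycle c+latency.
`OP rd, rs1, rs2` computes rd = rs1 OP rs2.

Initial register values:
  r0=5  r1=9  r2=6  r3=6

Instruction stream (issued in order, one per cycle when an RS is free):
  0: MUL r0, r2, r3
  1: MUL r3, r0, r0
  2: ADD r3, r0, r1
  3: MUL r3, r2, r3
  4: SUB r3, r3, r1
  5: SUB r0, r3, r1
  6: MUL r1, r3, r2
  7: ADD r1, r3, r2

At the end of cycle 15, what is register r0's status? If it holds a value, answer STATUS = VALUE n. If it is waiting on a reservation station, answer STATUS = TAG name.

c1: issue MUL r0<-Mul1 | r0:Mul1,r1:9,r2:6,r3:6
c2: issue MUL r3<-Mul2 | r0:Mul1,r1:9,r2:6,r3:Mul2
c3: issue ADD r3<-Add1 | r0:Mul1,r1:9,r2:6,r3:Add1
c4: stall | r0:Mul1,r1:9,r2:6,r3:Add1
c5: CDB Mul1=36; issue MUL r3<-Mul1 | r0:36,r1:9,r2:6,r3:Mul1
c6: issue SUB r3<-Add2 | r0:36,r1:9,r2:6,r3:Add2
c7: CDB Add1=45; issue SUB r0<-Add1 | r0:Add1,r1:9,r2:6,r3:Add2
c8: stall | r0:Add1,r1:9,r2:6,r3:Add2
c9: CDB Mul2=1296; issue MUL r1<-Mul2 | r0:Add1,r1:Mul2,r2:6,r3:Add2
c10: stall | r0:Add1,r1:Mul2,r2:6,r3:Add2
c11: CDB Mul1=270; stall | r0:Add1,r1:Mul2,r2:6,r3:Add2
c12: stall | r0:Add1,r1:Mul2,r2:6,r3:Add2
c13: CDB Add2=261; issue ADD r1<-Add2 | r0:Add1,r1:Add2,r2:6,r3:261
c14: - | r0:Add1,r1:Add2,r2:6,r3:261
c15: CDB Add1=252 | r0:252,r1:Add2,r2:6,r3:261

STATUS = VALUE 252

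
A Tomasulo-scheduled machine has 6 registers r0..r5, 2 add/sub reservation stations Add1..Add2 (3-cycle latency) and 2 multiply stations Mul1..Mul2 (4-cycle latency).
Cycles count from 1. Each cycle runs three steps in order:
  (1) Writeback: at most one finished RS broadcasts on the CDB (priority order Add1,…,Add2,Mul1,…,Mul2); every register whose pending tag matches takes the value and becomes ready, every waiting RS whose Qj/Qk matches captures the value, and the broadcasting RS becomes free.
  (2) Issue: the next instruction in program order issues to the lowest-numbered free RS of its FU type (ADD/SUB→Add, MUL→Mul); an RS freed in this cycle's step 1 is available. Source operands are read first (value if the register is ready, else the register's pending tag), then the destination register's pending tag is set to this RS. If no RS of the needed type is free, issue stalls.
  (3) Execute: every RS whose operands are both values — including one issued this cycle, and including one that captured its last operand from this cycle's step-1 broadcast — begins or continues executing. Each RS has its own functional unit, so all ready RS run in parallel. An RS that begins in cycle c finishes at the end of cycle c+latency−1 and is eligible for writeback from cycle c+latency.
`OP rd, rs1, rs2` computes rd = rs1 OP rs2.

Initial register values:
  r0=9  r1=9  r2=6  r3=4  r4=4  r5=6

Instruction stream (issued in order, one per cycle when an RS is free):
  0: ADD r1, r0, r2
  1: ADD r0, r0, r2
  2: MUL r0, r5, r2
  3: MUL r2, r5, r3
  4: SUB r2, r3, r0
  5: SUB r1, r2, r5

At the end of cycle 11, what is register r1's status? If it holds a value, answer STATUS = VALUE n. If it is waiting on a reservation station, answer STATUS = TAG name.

STATUS = TAG Add2

c1: issue ADD r1<-Add1 | r0:9,r1:Add1,r2:6,r3:4,r4:4,r5:6
c2: issue ADD r0<-Add2 | r0:Add2,r1:Add1,r2:6,r3:4,r4:4,r5:6
c3: issue MUL r0<-Mul1 | r0:Mul1,r1:Add1,r2:6,r3:4,r4:4,r5:6
c4: CDB Add1=15; issue MUL r2<-Mul2 | r0:Mul1,r1:15,r2:Mul2,r3:4,r4:4,r5:6
c5: CDB Add2=15; issue SUB r2<-Add1 | r0:Mul1,r1:15,r2:Add1,r3:4,r4:4,r5:6
c6: issue SUB r1<-Add2 | r0:Mul1,r1:Add2,r2:Add1,r3:4,r4:4,r5:6
c7: CDB Mul1=36 | r0:36,r1:Add2,r2:Add1,r3:4,r4:4,r5:6
c8: CDB Mul2=24 | r0:36,r1:Add2,r2:Add1,r3:4,r4:4,r5:6
c9: - | r0:36,r1:Add2,r2:Add1,r3:4,r4:4,r5:6
c10: CDB Add1=-32 | r0:36,r1:Add2,r2:-32,r3:4,r4:4,r5:6
c11: - | r0:36,r1:Add2,r2:-32,r3:4,r4:4,r5:6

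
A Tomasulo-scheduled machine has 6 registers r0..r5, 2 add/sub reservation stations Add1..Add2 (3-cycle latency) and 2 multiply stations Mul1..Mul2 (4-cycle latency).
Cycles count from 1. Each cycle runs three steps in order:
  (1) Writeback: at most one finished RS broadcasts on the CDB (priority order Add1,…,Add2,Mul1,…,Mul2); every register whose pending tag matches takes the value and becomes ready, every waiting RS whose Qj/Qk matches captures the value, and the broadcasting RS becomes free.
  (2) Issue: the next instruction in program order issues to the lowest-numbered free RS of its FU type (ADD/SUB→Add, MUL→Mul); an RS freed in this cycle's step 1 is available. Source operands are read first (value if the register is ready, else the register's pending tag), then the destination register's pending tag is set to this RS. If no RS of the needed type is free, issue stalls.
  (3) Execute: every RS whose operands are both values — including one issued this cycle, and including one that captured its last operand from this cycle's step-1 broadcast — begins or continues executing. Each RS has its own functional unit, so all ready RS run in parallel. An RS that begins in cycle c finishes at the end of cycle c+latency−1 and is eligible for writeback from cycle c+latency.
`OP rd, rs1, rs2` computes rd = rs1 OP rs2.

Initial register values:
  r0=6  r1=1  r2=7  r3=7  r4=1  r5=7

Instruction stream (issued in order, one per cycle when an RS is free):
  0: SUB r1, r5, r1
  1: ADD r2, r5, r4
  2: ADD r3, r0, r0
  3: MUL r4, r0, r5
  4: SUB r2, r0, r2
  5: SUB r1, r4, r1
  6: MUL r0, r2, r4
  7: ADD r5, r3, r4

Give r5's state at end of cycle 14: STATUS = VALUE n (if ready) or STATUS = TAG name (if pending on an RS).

STATUS = VALUE 54

  c1: issue SUB r1<-Add1  regs: r0:6,r1:Add1,r2:7,r3:7,r4:1,r5:7
  c2: issue ADD r2<-Add2  regs: r0:6,r1:Add1,r2:Add2,r3:7,r4:1,r5:7
  c3: stall  regs: r0:6,r1:Add1,r2:Add2,r3:7,r4:1,r5:7
  c4: CDB Add1=6; issue ADD r3<-Add1  regs: r0:6,r1:6,r2:Add2,r3:Add1,r4:1,r5:7
  c5: CDB Add2=8; issue MUL r4<-Mul1  regs: r0:6,r1:6,r2:8,r3:Add1,r4:Mul1,r5:7
  c6: issue SUB r2<-Add2  regs: r0:6,r1:6,r2:Add2,r3:Add1,r4:Mul1,r5:7
  c7: CDB Add1=12; issue SUB r1<-Add1  regs: r0:6,r1:Add1,r2:Add2,r3:12,r4:Mul1,r5:7
  c8: issue MUL r0<-Mul2  regs: r0:Mul2,r1:Add1,r2:Add2,r3:12,r4:Mul1,r5:7
  c9: CDB Add2=-2; issue ADD r5<-Add2  regs: r0:Mul2,r1:Add1,r2:-2,r3:12,r4:Mul1,r5:Add2
  c10: CDB Mul1=42  regs: r0:Mul2,r1:Add1,r2:-2,r3:12,r4:42,r5:Add2
  c11: -  regs: r0:Mul2,r1:Add1,r2:-2,r3:12,r4:42,r5:Add2
  c12: -  regs: r0:Mul2,r1:Add1,r2:-2,r3:12,r4:42,r5:Add2
  c13: CDB Add1=36  regs: r0:Mul2,r1:36,r2:-2,r3:12,r4:42,r5:Add2
  c14: CDB Add2=54  regs: r0:Mul2,r1:36,r2:-2,r3:12,r4:42,r5:54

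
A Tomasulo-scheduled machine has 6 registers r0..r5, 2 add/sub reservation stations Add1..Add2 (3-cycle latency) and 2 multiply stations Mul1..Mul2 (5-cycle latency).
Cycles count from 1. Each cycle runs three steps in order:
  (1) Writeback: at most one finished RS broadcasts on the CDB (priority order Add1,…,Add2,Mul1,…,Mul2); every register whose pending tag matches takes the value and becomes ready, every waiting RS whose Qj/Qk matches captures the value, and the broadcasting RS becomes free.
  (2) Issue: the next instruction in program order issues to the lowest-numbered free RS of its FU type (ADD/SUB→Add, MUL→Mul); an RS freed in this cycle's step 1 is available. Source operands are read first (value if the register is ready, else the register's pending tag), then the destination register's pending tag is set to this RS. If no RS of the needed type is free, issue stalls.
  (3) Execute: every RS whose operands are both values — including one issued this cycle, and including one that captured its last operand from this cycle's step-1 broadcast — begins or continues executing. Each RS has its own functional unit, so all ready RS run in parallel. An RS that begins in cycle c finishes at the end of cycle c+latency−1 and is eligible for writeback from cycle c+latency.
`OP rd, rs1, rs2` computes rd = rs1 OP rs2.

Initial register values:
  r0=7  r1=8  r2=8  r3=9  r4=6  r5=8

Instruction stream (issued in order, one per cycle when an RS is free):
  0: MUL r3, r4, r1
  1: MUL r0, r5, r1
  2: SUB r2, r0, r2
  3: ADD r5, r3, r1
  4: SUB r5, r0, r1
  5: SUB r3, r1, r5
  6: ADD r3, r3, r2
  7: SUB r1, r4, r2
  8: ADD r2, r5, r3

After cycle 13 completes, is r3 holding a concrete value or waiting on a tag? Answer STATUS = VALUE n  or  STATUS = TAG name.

cycle 1: issue MUL r3<-Mul1 // r0:7,r1:8,r2:8,r3:Mul1,r4:6,r5:8
cycle 2: issue MUL r0<-Mul2 // r0:Mul2,r1:8,r2:8,r3:Mul1,r4:6,r5:8
cycle 3: issue SUB r2<-Add1 // r0:Mul2,r1:8,r2:Add1,r3:Mul1,r4:6,r5:8
cycle 4: issue ADD r5<-Add2 // r0:Mul2,r1:8,r2:Add1,r3:Mul1,r4:6,r5:Add2
cycle 5: stall // r0:Mul2,r1:8,r2:Add1,r3:Mul1,r4:6,r5:Add2
cycle 6: CDB Mul1=48; stall // r0:Mul2,r1:8,r2:Add1,r3:48,r4:6,r5:Add2
cycle 7: CDB Mul2=64; stall // r0:64,r1:8,r2:Add1,r3:48,r4:6,r5:Add2
cycle 8: stall // r0:64,r1:8,r2:Add1,r3:48,r4:6,r5:Add2
cycle 9: CDB Add2=56; issue SUB r5<-Add2 // r0:64,r1:8,r2:Add1,r3:48,r4:6,r5:Add2
cycle 10: CDB Add1=56; issue SUB r3<-Add1 // r0:64,r1:8,r2:56,r3:Add1,r4:6,r5:Add2
cycle 11: stall // r0:64,r1:8,r2:56,r3:Add1,r4:6,r5:Add2
cycle 12: CDB Add2=56; issue ADD r3<-Add2 // r0:64,r1:8,r2:56,r3:Add2,r4:6,r5:56
cycle 13: stall // r0:64,r1:8,r2:56,r3:Add2,r4:6,r5:56

STATUS = TAG Add2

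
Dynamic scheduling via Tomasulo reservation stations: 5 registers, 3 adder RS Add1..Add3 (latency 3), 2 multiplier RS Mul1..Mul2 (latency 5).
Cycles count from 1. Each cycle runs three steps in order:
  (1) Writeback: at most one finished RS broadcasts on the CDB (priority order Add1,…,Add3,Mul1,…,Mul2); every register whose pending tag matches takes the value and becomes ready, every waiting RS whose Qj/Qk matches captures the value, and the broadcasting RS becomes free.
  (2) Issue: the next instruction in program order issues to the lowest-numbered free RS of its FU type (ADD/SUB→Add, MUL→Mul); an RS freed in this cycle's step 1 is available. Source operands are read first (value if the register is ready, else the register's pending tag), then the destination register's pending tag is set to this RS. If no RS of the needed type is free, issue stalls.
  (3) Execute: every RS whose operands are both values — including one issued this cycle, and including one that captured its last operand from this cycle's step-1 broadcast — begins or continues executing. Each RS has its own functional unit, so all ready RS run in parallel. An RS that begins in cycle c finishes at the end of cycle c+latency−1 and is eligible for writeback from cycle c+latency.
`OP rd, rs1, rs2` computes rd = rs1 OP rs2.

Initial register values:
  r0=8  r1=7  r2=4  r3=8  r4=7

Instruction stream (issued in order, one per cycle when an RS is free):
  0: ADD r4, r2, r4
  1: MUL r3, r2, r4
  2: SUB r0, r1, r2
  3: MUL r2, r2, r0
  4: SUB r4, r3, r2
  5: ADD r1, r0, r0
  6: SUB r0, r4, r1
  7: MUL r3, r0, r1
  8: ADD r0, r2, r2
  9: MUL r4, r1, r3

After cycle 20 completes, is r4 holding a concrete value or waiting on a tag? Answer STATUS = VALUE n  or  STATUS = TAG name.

STATUS = TAG Mul2

c1: issue ADD r4<-Add1 | r0:8,r1:7,r2:4,r3:8,r4:Add1
c2: issue MUL r3<-Mul1 | r0:8,r1:7,r2:4,r3:Mul1,r4:Add1
c3: issue SUB r0<-Add2 | r0:Add2,r1:7,r2:4,r3:Mul1,r4:Add1
c4: CDB Add1=11; issue MUL r2<-Mul2 | r0:Add2,r1:7,r2:Mul2,r3:Mul1,r4:11
c5: issue SUB r4<-Add1 | r0:Add2,r1:7,r2:Mul2,r3:Mul1,r4:Add1
c6: CDB Add2=3; issue ADD r1<-Add2 | r0:3,r1:Add2,r2:Mul2,r3:Mul1,r4:Add1
c7: issue SUB r0<-Add3 | r0:Add3,r1:Add2,r2:Mul2,r3:Mul1,r4:Add1
c8: stall | r0:Add3,r1:Add2,r2:Mul2,r3:Mul1,r4:Add1
c9: CDB Add2=6; stall | r0:Add3,r1:6,r2:Mul2,r3:Mul1,r4:Add1
c10: CDB Mul1=44; issue MUL r3<-Mul1 | r0:Add3,r1:6,r2:Mul2,r3:Mul1,r4:Add1
c11: CDB Mul2=12; issue ADD r0<-Add2 | r0:Add2,r1:6,r2:12,r3:Mul1,r4:Add1
c12: issue MUL r4<-Mul2 | r0:Add2,r1:6,r2:12,r3:Mul1,r4:Mul2
c13: - | r0:Add2,r1:6,r2:12,r3:Mul1,r4:Mul2
c14: CDB Add1=32 | r0:Add2,r1:6,r2:12,r3:Mul1,r4:Mul2
c15: CDB Add2=24 | r0:24,r1:6,r2:12,r3:Mul1,r4:Mul2
c16: - | r0:24,r1:6,r2:12,r3:Mul1,r4:Mul2
c17: CDB Add3=26 | r0:24,r1:6,r2:12,r3:Mul1,r4:Mul2
c18: - | r0:24,r1:6,r2:12,r3:Mul1,r4:Mul2
c19: - | r0:24,r1:6,r2:12,r3:Mul1,r4:Mul2
c20: - | r0:24,r1:6,r2:12,r3:Mul1,r4:Mul2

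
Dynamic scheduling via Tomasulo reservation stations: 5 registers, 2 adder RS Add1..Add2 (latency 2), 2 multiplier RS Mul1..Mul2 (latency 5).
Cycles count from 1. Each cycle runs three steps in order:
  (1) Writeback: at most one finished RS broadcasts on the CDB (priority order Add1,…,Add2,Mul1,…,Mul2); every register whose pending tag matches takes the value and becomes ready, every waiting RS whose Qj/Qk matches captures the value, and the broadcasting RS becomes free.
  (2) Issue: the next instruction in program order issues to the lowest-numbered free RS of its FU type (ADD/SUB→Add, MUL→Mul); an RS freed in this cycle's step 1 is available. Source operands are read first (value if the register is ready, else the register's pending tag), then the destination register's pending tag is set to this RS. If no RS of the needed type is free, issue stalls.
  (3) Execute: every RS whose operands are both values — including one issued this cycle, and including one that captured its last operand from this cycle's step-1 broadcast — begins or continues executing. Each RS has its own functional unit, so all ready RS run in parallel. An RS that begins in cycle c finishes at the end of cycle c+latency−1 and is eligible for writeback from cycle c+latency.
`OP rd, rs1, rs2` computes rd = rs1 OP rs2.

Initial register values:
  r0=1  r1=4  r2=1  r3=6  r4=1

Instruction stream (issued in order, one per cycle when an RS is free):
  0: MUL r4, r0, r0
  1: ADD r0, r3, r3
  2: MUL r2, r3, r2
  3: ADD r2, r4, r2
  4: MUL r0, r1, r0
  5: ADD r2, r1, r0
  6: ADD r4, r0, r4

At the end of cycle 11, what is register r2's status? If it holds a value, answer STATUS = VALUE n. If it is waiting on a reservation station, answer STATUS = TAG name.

STATUS = TAG Add2

cycle 1: issue MUL r4<-Mul1 // r0:1,r1:4,r2:1,r3:6,r4:Mul1
cycle 2: issue ADD r0<-Add1 // r0:Add1,r1:4,r2:1,r3:6,r4:Mul1
cycle 3: issue MUL r2<-Mul2 // r0:Add1,r1:4,r2:Mul2,r3:6,r4:Mul1
cycle 4: CDB Add1=12; issue ADD r2<-Add1 // r0:12,r1:4,r2:Add1,r3:6,r4:Mul1
cycle 5: stall // r0:12,r1:4,r2:Add1,r3:6,r4:Mul1
cycle 6: CDB Mul1=1; issue MUL r0<-Mul1 // r0:Mul1,r1:4,r2:Add1,r3:6,r4:1
cycle 7: issue ADD r2<-Add2 // r0:Mul1,r1:4,r2:Add2,r3:6,r4:1
cycle 8: CDB Mul2=6; stall // r0:Mul1,r1:4,r2:Add2,r3:6,r4:1
cycle 9: stall // r0:Mul1,r1:4,r2:Add2,r3:6,r4:1
cycle 10: CDB Add1=7; issue ADD r4<-Add1 // r0:Mul1,r1:4,r2:Add2,r3:6,r4:Add1
cycle 11: CDB Mul1=48 // r0:48,r1:4,r2:Add2,r3:6,r4:Add1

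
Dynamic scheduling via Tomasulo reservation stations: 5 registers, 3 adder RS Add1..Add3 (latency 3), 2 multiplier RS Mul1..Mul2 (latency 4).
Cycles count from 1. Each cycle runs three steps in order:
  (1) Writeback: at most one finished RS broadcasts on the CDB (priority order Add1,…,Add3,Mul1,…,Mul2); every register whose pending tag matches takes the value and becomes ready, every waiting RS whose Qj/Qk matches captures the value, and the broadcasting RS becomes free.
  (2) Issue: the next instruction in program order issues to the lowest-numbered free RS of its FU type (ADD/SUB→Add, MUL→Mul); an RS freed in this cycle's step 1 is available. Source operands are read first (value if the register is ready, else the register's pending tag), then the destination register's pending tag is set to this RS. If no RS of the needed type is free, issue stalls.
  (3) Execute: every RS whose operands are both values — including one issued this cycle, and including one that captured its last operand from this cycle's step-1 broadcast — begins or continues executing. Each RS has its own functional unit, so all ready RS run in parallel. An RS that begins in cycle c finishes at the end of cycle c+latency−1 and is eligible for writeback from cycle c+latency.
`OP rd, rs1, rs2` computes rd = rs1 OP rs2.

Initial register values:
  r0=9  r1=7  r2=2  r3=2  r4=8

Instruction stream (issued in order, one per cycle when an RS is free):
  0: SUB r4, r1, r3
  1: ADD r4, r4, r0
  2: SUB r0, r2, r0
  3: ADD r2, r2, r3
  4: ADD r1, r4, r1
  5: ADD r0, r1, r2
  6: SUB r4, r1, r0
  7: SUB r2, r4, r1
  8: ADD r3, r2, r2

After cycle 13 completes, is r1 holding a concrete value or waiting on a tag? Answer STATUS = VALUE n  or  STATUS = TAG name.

STATUS = VALUE 21

  c1: issue SUB r4<-Add1  regs: r0:9,r1:7,r2:2,r3:2,r4:Add1
  c2: issue ADD r4<-Add2  regs: r0:9,r1:7,r2:2,r3:2,r4:Add2
  c3: issue SUB r0<-Add3  regs: r0:Add3,r1:7,r2:2,r3:2,r4:Add2
  c4: CDB Add1=5; issue ADD r2<-Add1  regs: r0:Add3,r1:7,r2:Add1,r3:2,r4:Add2
  c5: stall  regs: r0:Add3,r1:7,r2:Add1,r3:2,r4:Add2
  c6: CDB Add3=-7; issue ADD r1<-Add3  regs: r0:-7,r1:Add3,r2:Add1,r3:2,r4:Add2
  c7: CDB Add1=4; issue ADD r0<-Add1  regs: r0:Add1,r1:Add3,r2:4,r3:2,r4:Add2
  c8: CDB Add2=14; issue SUB r4<-Add2  regs: r0:Add1,r1:Add3,r2:4,r3:2,r4:Add2
  c9: stall  regs: r0:Add1,r1:Add3,r2:4,r3:2,r4:Add2
  c10: stall  regs: r0:Add1,r1:Add3,r2:4,r3:2,r4:Add2
  c11: CDB Add3=21; issue SUB r2<-Add3  regs: r0:Add1,r1:21,r2:Add3,r3:2,r4:Add2
  c12: stall  regs: r0:Add1,r1:21,r2:Add3,r3:2,r4:Add2
  c13: stall  regs: r0:Add1,r1:21,r2:Add3,r3:2,r4:Add2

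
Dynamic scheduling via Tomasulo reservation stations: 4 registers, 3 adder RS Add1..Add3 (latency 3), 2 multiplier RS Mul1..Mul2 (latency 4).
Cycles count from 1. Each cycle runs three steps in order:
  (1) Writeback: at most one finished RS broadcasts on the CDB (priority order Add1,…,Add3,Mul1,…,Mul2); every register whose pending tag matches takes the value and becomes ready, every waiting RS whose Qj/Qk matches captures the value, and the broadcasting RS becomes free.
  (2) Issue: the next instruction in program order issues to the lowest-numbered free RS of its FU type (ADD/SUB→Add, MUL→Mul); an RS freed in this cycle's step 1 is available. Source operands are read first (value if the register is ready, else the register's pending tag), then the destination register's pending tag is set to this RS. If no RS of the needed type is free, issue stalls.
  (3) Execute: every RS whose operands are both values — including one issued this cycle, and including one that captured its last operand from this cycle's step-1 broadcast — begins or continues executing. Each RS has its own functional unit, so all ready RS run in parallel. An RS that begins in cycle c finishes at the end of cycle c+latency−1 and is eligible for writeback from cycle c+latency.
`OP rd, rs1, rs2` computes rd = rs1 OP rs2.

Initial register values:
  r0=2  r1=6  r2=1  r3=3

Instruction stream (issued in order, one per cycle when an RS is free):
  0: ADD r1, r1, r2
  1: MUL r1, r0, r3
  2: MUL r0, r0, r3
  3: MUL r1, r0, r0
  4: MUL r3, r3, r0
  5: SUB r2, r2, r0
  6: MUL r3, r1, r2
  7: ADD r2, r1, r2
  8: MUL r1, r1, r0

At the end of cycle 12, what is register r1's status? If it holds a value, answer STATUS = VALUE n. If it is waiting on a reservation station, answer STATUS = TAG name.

STATUS = VALUE 36

cycle 1: issue ADD r1<-Add1 // r0:2,r1:Add1,r2:1,r3:3
cycle 2: issue MUL r1<-Mul1 // r0:2,r1:Mul1,r2:1,r3:3
cycle 3: issue MUL r0<-Mul2 // r0:Mul2,r1:Mul1,r2:1,r3:3
cycle 4: CDB Add1=7; stall // r0:Mul2,r1:Mul1,r2:1,r3:3
cycle 5: stall // r0:Mul2,r1:Mul1,r2:1,r3:3
cycle 6: CDB Mul1=6; issue MUL r1<-Mul1 // r0:Mul2,r1:Mul1,r2:1,r3:3
cycle 7: CDB Mul2=6; issue MUL r3<-Mul2 // r0:6,r1:Mul1,r2:1,r3:Mul2
cycle 8: issue SUB r2<-Add1 // r0:6,r1:Mul1,r2:Add1,r3:Mul2
cycle 9: stall // r0:6,r1:Mul1,r2:Add1,r3:Mul2
cycle 10: stall // r0:6,r1:Mul1,r2:Add1,r3:Mul2
cycle 11: CDB Add1=-5; stall // r0:6,r1:Mul1,r2:-5,r3:Mul2
cycle 12: CDB Mul1=36; issue MUL r3<-Mul1 // r0:6,r1:36,r2:-5,r3:Mul1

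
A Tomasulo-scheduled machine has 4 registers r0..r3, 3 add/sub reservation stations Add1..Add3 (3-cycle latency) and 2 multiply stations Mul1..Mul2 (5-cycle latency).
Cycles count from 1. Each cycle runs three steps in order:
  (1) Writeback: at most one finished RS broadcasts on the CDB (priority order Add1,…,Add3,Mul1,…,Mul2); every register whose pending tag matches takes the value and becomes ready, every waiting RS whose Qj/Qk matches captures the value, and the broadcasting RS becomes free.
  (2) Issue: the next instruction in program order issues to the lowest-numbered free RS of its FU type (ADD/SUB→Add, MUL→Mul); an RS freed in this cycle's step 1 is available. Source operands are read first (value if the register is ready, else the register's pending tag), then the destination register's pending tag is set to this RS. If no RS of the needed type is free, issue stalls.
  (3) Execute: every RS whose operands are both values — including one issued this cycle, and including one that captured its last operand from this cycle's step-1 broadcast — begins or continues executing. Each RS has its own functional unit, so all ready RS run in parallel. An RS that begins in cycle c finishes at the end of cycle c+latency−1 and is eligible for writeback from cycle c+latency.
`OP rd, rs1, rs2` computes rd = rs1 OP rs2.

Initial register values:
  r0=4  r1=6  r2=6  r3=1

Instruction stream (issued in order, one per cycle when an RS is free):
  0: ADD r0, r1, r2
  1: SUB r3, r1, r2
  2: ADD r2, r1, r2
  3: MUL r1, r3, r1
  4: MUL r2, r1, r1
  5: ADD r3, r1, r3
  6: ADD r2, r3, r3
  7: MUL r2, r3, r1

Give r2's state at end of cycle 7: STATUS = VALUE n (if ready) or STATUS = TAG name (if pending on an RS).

STATUS = TAG Add2

  c1: issue ADD r0<-Add1  regs: r0:Add1,r1:6,r2:6,r3:1
  c2: issue SUB r3<-Add2  regs: r0:Add1,r1:6,r2:6,r3:Add2
  c3: issue ADD r2<-Add3  regs: r0:Add1,r1:6,r2:Add3,r3:Add2
  c4: CDB Add1=12; issue MUL r1<-Mul1  regs: r0:12,r1:Mul1,r2:Add3,r3:Add2
  c5: CDB Add2=0; issue MUL r2<-Mul2  regs: r0:12,r1:Mul1,r2:Mul2,r3:0
  c6: CDB Add3=12; issue ADD r3<-Add1  regs: r0:12,r1:Mul1,r2:Mul2,r3:Add1
  c7: issue ADD r2<-Add2  regs: r0:12,r1:Mul1,r2:Add2,r3:Add1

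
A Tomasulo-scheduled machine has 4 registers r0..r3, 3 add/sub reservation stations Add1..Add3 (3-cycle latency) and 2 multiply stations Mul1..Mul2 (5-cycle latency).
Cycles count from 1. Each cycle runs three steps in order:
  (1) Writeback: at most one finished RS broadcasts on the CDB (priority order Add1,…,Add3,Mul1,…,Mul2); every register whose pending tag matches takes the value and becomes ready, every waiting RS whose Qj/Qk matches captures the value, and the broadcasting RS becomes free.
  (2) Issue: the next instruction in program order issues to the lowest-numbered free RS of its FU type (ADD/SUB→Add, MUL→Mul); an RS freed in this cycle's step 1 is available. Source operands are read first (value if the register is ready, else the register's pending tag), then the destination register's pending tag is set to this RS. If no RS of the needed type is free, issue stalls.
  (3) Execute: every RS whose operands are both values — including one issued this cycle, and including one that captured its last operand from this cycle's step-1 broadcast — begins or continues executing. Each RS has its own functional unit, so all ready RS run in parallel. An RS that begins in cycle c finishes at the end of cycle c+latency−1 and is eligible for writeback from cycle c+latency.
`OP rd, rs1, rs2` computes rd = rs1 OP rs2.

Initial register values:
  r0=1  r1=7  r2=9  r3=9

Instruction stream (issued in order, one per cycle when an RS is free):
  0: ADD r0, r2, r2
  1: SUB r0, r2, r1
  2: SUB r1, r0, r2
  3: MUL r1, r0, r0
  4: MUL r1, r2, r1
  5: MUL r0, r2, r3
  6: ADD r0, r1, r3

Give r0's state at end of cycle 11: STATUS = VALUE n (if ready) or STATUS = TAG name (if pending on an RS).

STATUS = TAG Add1

c1: issue ADD r0<-Add1 | r0:Add1,r1:7,r2:9,r3:9
c2: issue SUB r0<-Add2 | r0:Add2,r1:7,r2:9,r3:9
c3: issue SUB r1<-Add3 | r0:Add2,r1:Add3,r2:9,r3:9
c4: CDB Add1=18; issue MUL r1<-Mul1 | r0:Add2,r1:Mul1,r2:9,r3:9
c5: CDB Add2=2; issue MUL r1<-Mul2 | r0:2,r1:Mul2,r2:9,r3:9
c6: stall | r0:2,r1:Mul2,r2:9,r3:9
c7: stall | r0:2,r1:Mul2,r2:9,r3:9
c8: CDB Add3=-7; stall | r0:2,r1:Mul2,r2:9,r3:9
c9: stall | r0:2,r1:Mul2,r2:9,r3:9
c10: CDB Mul1=4; issue MUL r0<-Mul1 | r0:Mul1,r1:Mul2,r2:9,r3:9
c11: issue ADD r0<-Add1 | r0:Add1,r1:Mul2,r2:9,r3:9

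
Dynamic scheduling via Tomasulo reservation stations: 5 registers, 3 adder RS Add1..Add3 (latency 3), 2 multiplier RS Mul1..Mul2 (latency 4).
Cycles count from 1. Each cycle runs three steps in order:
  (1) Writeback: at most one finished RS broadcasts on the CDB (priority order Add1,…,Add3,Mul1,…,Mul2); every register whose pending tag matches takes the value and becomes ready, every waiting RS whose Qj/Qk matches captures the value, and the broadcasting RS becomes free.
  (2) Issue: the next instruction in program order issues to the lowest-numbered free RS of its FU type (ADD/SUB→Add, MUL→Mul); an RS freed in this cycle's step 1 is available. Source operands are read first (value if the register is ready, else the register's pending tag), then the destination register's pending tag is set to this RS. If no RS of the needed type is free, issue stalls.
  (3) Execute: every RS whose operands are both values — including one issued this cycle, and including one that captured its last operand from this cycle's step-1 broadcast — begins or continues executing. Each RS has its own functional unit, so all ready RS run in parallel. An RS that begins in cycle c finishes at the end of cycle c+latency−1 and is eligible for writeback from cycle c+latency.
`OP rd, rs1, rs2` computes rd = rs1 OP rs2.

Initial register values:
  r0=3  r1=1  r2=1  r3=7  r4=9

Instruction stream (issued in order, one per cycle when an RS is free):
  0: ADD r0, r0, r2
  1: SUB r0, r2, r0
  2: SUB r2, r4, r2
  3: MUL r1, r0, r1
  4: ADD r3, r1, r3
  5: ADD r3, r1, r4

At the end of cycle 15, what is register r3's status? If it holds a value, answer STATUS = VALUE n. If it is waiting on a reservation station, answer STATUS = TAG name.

cycle 1: issue ADD r0<-Add1 // r0:Add1,r1:1,r2:1,r3:7,r4:9
cycle 2: issue SUB r0<-Add2 // r0:Add2,r1:1,r2:1,r3:7,r4:9
cycle 3: issue SUB r2<-Add3 // r0:Add2,r1:1,r2:Add3,r3:7,r4:9
cycle 4: CDB Add1=4; issue MUL r1<-Mul1 // r0:Add2,r1:Mul1,r2:Add3,r3:7,r4:9
cycle 5: issue ADD r3<-Add1 // r0:Add2,r1:Mul1,r2:Add3,r3:Add1,r4:9
cycle 6: CDB Add3=8; issue ADD r3<-Add3 // r0:Add2,r1:Mul1,r2:8,r3:Add3,r4:9
cycle 7: CDB Add2=-3 // r0:-3,r1:Mul1,r2:8,r3:Add3,r4:9
cycle 8: - // r0:-3,r1:Mul1,r2:8,r3:Add3,r4:9
cycle 9: - // r0:-3,r1:Mul1,r2:8,r3:Add3,r4:9
cycle 10: - // r0:-3,r1:Mul1,r2:8,r3:Add3,r4:9
cycle 11: CDB Mul1=-3 // r0:-3,r1:-3,r2:8,r3:Add3,r4:9
cycle 12: - // r0:-3,r1:-3,r2:8,r3:Add3,r4:9
cycle 13: - // r0:-3,r1:-3,r2:8,r3:Add3,r4:9
cycle 14: CDB Add1=4 // r0:-3,r1:-3,r2:8,r3:Add3,r4:9
cycle 15: CDB Add3=6 // r0:-3,r1:-3,r2:8,r3:6,r4:9

STATUS = VALUE 6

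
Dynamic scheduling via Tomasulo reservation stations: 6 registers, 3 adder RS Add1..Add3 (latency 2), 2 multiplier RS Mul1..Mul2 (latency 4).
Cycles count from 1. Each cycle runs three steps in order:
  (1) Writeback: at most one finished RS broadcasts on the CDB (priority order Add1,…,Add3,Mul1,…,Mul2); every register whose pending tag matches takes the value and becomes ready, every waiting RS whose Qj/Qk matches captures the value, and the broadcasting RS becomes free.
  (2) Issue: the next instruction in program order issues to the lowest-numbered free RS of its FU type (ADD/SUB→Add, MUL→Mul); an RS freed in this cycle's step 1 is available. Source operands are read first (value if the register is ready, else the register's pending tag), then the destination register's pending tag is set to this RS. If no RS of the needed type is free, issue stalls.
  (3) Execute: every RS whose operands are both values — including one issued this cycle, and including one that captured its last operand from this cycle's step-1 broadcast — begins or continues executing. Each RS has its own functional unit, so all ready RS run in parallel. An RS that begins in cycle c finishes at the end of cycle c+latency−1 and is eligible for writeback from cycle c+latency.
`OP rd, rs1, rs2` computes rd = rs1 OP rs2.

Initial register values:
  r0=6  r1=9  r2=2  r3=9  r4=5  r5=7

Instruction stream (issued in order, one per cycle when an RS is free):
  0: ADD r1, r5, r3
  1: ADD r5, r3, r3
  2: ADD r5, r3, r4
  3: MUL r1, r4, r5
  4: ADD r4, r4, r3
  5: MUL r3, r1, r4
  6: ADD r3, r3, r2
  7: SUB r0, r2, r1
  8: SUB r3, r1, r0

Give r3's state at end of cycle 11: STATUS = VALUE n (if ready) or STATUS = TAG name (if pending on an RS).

  c1: issue ADD r1<-Add1  regs: r0:6,r1:Add1,r2:2,r3:9,r4:5,r5:7
  c2: issue ADD r5<-Add2  regs: r0:6,r1:Add1,r2:2,r3:9,r4:5,r5:Add2
  c3: CDB Add1=16; issue ADD r5<-Add1  regs: r0:6,r1:16,r2:2,r3:9,r4:5,r5:Add1
  c4: CDB Add2=18; issue MUL r1<-Mul1  regs: r0:6,r1:Mul1,r2:2,r3:9,r4:5,r5:Add1
  c5: CDB Add1=14; issue ADD r4<-Add1  regs: r0:6,r1:Mul1,r2:2,r3:9,r4:Add1,r5:14
  c6: issue MUL r3<-Mul2  regs: r0:6,r1:Mul1,r2:2,r3:Mul2,r4:Add1,r5:14
  c7: CDB Add1=14; issue ADD r3<-Add1  regs: r0:6,r1:Mul1,r2:2,r3:Add1,r4:14,r5:14
  c8: issue SUB r0<-Add2  regs: r0:Add2,r1:Mul1,r2:2,r3:Add1,r4:14,r5:14
  c9: CDB Mul1=70; issue SUB r3<-Add3  regs: r0:Add2,r1:70,r2:2,r3:Add3,r4:14,r5:14
  c10: -  regs: r0:Add2,r1:70,r2:2,r3:Add3,r4:14,r5:14
  c11: CDB Add2=-68  regs: r0:-68,r1:70,r2:2,r3:Add3,r4:14,r5:14

STATUS = TAG Add3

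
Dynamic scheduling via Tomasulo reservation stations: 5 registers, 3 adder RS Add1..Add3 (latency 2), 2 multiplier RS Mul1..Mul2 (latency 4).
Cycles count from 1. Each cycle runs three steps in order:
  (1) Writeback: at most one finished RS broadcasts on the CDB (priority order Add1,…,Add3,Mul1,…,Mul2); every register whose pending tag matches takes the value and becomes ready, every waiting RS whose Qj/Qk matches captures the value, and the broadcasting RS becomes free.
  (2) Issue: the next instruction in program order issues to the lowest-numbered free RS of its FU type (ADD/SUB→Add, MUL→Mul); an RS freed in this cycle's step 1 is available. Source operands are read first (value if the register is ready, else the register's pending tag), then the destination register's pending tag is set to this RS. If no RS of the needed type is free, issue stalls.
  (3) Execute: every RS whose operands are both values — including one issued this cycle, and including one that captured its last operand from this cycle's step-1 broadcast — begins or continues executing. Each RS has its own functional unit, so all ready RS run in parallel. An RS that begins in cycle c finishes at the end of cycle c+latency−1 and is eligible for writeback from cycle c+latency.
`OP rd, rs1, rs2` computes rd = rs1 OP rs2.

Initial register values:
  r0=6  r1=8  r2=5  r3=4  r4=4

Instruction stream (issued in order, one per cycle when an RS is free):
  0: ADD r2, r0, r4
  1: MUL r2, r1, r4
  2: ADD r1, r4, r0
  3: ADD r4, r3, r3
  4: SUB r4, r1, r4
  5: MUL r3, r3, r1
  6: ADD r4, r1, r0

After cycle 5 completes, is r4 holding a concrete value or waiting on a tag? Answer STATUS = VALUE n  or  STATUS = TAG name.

STATUS = TAG Add1

cycle 1: issue ADD r2<-Add1 // r0:6,r1:8,r2:Add1,r3:4,r4:4
cycle 2: issue MUL r2<-Mul1 // r0:6,r1:8,r2:Mul1,r3:4,r4:4
cycle 3: CDB Add1=10; issue ADD r1<-Add1 // r0:6,r1:Add1,r2:Mul1,r3:4,r4:4
cycle 4: issue ADD r4<-Add2 // r0:6,r1:Add1,r2:Mul1,r3:4,r4:Add2
cycle 5: CDB Add1=10; issue SUB r4<-Add1 // r0:6,r1:10,r2:Mul1,r3:4,r4:Add1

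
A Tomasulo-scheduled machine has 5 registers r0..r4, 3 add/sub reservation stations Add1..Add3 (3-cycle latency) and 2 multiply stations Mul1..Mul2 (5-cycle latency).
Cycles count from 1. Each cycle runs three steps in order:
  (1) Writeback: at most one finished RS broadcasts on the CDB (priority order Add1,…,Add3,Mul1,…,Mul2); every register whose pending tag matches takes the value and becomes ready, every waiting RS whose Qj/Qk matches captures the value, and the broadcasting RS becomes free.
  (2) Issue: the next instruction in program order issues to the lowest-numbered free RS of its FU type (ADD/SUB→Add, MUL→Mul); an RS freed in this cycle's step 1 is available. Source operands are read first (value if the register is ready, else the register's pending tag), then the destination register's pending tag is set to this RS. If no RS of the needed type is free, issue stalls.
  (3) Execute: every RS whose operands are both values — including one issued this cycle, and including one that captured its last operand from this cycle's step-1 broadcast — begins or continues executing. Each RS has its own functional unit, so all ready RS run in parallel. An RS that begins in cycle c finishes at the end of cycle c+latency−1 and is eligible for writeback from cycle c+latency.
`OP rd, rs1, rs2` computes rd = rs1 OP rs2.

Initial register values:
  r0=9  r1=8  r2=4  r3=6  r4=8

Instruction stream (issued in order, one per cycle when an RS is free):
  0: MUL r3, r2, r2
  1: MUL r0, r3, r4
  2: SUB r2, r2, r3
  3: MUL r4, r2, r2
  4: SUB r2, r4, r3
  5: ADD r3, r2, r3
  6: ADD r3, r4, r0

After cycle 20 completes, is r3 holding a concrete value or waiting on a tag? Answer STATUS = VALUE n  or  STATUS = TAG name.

c1: issue MUL r3<-Mul1 | r0:9,r1:8,r2:4,r3:Mul1,r4:8
c2: issue MUL r0<-Mul2 | r0:Mul2,r1:8,r2:4,r3:Mul1,r4:8
c3: issue SUB r2<-Add1 | r0:Mul2,r1:8,r2:Add1,r3:Mul1,r4:8
c4: stall | r0:Mul2,r1:8,r2:Add1,r3:Mul1,r4:8
c5: stall | r0:Mul2,r1:8,r2:Add1,r3:Mul1,r4:8
c6: CDB Mul1=16; issue MUL r4<-Mul1 | r0:Mul2,r1:8,r2:Add1,r3:16,r4:Mul1
c7: issue SUB r2<-Add2 | r0:Mul2,r1:8,r2:Add2,r3:16,r4:Mul1
c8: issue ADD r3<-Add3 | r0:Mul2,r1:8,r2:Add2,r3:Add3,r4:Mul1
c9: CDB Add1=-12; issue ADD r3<-Add1 | r0:Mul2,r1:8,r2:Add2,r3:Add1,r4:Mul1
c10: - | r0:Mul2,r1:8,r2:Add2,r3:Add1,r4:Mul1
c11: CDB Mul2=128 | r0:128,r1:8,r2:Add2,r3:Add1,r4:Mul1
c12: - | r0:128,r1:8,r2:Add2,r3:Add1,r4:Mul1
c13: - | r0:128,r1:8,r2:Add2,r3:Add1,r4:Mul1
c14: CDB Mul1=144 | r0:128,r1:8,r2:Add2,r3:Add1,r4:144
c15: - | r0:128,r1:8,r2:Add2,r3:Add1,r4:144
c16: - | r0:128,r1:8,r2:Add2,r3:Add1,r4:144
c17: CDB Add1=272 | r0:128,r1:8,r2:Add2,r3:272,r4:144
c18: CDB Add2=128 | r0:128,r1:8,r2:128,r3:272,r4:144
c19: - | r0:128,r1:8,r2:128,r3:272,r4:144
c20: - | r0:128,r1:8,r2:128,r3:272,r4:144

STATUS = VALUE 272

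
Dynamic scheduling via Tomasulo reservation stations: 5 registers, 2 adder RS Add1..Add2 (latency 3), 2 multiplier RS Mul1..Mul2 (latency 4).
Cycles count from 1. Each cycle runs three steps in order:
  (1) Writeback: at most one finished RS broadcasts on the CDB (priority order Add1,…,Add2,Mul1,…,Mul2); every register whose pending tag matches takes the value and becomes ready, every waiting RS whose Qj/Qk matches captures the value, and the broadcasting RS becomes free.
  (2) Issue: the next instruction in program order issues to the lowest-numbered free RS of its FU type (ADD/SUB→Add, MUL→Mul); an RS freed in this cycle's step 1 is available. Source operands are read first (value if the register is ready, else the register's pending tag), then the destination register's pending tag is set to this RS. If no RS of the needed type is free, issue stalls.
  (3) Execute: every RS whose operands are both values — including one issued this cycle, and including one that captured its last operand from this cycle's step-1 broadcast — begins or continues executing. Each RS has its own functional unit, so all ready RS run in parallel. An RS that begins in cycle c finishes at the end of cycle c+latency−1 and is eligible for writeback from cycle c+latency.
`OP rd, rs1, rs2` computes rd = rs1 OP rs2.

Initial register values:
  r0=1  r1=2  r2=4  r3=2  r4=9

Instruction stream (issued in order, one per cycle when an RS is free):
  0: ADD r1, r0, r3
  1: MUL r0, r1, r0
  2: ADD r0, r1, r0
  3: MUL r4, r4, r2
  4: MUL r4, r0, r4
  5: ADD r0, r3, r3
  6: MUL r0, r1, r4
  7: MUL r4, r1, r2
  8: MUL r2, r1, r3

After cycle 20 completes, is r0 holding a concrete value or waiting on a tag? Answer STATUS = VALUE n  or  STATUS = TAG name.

  c1: issue ADD r1<-Add1  regs: r0:1,r1:Add1,r2:4,r3:2,r4:9
  c2: issue MUL r0<-Mul1  regs: r0:Mul1,r1:Add1,r2:4,r3:2,r4:9
  c3: issue ADD r0<-Add2  regs: r0:Add2,r1:Add1,r2:4,r3:2,r4:9
  c4: CDB Add1=3; issue MUL r4<-Mul2  regs: r0:Add2,r1:3,r2:4,r3:2,r4:Mul2
  c5: stall  regs: r0:Add2,r1:3,r2:4,r3:2,r4:Mul2
  c6: stall  regs: r0:Add2,r1:3,r2:4,r3:2,r4:Mul2
  c7: stall  regs: r0:Add2,r1:3,r2:4,r3:2,r4:Mul2
  c8: CDB Mul1=3; issue MUL r4<-Mul1  regs: r0:Add2,r1:3,r2:4,r3:2,r4:Mul1
  c9: CDB Mul2=36; issue ADD r0<-Add1  regs: r0:Add1,r1:3,r2:4,r3:2,r4:Mul1
  c10: issue MUL r0<-Mul2  regs: r0:Mul2,r1:3,r2:4,r3:2,r4:Mul1
  c11: CDB Add2=6; stall  regs: r0:Mul2,r1:3,r2:4,r3:2,r4:Mul1
  c12: CDB Add1=4; stall  regs: r0:Mul2,r1:3,r2:4,r3:2,r4:Mul1
  c13: stall  regs: r0:Mul2,r1:3,r2:4,r3:2,r4:Mul1
  c14: stall  regs: r0:Mul2,r1:3,r2:4,r3:2,r4:Mul1
  c15: CDB Mul1=216; issue MUL r4<-Mul1  regs: r0:Mul2,r1:3,r2:4,r3:2,r4:Mul1
  c16: stall  regs: r0:Mul2,r1:3,r2:4,r3:2,r4:Mul1
  c17: stall  regs: r0:Mul2,r1:3,r2:4,r3:2,r4:Mul1
  c18: stall  regs: r0:Mul2,r1:3,r2:4,r3:2,r4:Mul1
  c19: CDB Mul1=12; issue MUL r2<-Mul1  regs: r0:Mul2,r1:3,r2:Mul1,r3:2,r4:12
  c20: CDB Mul2=648  regs: r0:648,r1:3,r2:Mul1,r3:2,r4:12

STATUS = VALUE 648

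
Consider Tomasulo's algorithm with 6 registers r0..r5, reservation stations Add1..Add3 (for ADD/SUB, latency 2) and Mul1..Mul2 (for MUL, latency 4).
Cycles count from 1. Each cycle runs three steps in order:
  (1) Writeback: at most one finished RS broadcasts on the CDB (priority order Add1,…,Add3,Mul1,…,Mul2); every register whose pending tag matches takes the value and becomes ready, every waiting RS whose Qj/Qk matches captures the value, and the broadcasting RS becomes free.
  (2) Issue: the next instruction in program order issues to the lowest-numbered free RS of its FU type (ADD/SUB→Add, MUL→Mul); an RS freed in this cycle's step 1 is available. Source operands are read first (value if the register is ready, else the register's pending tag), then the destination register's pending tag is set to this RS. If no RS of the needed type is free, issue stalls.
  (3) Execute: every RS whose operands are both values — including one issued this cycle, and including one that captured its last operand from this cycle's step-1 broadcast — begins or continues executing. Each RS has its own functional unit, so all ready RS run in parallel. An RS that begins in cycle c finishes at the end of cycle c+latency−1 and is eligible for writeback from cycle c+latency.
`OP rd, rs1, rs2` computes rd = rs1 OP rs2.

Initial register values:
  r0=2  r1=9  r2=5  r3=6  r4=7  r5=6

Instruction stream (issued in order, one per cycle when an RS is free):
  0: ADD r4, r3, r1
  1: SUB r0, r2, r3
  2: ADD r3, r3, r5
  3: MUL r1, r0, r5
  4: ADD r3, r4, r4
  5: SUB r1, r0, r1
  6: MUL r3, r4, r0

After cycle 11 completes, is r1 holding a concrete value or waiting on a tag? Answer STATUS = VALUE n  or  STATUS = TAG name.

STATUS = VALUE 5

c1: issue ADD r4<-Add1 | r0:2,r1:9,r2:5,r3:6,r4:Add1,r5:6
c2: issue SUB r0<-Add2 | r0:Add2,r1:9,r2:5,r3:6,r4:Add1,r5:6
c3: CDB Add1=15; issue ADD r3<-Add1 | r0:Add2,r1:9,r2:5,r3:Add1,r4:15,r5:6
c4: CDB Add2=-1; issue MUL r1<-Mul1 | r0:-1,r1:Mul1,r2:5,r3:Add1,r4:15,r5:6
c5: CDB Add1=12; issue ADD r3<-Add1 | r0:-1,r1:Mul1,r2:5,r3:Add1,r4:15,r5:6
c6: issue SUB r1<-Add2 | r0:-1,r1:Add2,r2:5,r3:Add1,r4:15,r5:6
c7: CDB Add1=30; issue MUL r3<-Mul2 | r0:-1,r1:Add2,r2:5,r3:Mul2,r4:15,r5:6
c8: CDB Mul1=-6 | r0:-1,r1:Add2,r2:5,r3:Mul2,r4:15,r5:6
c9: - | r0:-1,r1:Add2,r2:5,r3:Mul2,r4:15,r5:6
c10: CDB Add2=5 | r0:-1,r1:5,r2:5,r3:Mul2,r4:15,r5:6
c11: CDB Mul2=-15 | r0:-1,r1:5,r2:5,r3:-15,r4:15,r5:6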